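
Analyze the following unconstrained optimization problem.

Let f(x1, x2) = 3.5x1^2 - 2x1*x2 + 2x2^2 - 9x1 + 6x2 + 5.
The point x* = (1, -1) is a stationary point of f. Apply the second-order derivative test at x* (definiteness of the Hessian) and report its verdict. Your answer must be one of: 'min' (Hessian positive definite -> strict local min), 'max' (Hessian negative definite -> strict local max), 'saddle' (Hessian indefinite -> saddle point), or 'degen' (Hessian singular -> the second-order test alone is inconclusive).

Compute the Hessian H = grad^2 f:
  H = [[7, -2], [-2, 4]]
Verify stationarity: grad f(x*) = H x* + g = (0, 0).
Eigenvalues of H: 3, 8.
Both eigenvalues > 0, so H is positive definite -> x* is a strict local min.

min


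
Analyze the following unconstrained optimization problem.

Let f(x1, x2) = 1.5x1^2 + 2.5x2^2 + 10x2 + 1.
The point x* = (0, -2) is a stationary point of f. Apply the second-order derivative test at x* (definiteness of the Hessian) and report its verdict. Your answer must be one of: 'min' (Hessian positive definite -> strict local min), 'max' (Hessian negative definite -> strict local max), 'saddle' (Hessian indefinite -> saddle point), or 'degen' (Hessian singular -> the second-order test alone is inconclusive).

Compute the Hessian H = grad^2 f:
  H = [[3, 0], [0, 5]]
Verify stationarity: grad f(x*) = H x* + g = (0, 0).
Eigenvalues of H: 3, 5.
Both eigenvalues > 0, so H is positive definite -> x* is a strict local min.

min


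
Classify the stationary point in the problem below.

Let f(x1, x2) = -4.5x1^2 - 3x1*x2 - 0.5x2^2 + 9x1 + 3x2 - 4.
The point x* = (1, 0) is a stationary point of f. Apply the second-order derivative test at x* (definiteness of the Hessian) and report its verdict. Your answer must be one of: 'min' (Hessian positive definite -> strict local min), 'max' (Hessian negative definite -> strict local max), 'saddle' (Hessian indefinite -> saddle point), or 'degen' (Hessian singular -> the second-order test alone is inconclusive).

Compute the Hessian H = grad^2 f:
  H = [[-9, -3], [-3, -1]]
Verify stationarity: grad f(x*) = H x* + g = (0, 0).
Eigenvalues of H: -10, 0.
H has a zero eigenvalue (singular; negative semidefinite but not definite), so H is neither positive definite, negative definite, nor indefinite. The second-order test alone is inconclusive -> degen.
(Indeed, f is constant along the null direction of H through x*, so x* is not a strict local extremum.)

degen


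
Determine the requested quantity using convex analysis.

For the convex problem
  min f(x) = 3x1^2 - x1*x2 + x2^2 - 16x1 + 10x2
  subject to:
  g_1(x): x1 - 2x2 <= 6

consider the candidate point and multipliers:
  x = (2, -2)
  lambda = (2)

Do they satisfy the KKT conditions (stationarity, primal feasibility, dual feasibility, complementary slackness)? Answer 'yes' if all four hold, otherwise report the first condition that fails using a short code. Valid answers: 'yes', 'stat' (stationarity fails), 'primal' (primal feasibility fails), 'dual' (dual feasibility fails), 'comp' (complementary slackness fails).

Gradient of f: grad f(x) = Q x + c = (-2, 4)
Constraint values g_i(x) = a_i^T x - b_i:
  g_1((2, -2)) = 0
Stationarity residual: grad f(x) + sum_i lambda_i a_i = (0, 0)
  -> stationarity OK
Primal feasibility (all g_i <= 0): OK
Dual feasibility (all lambda_i >= 0): OK
Complementary slackness (lambda_i * g_i(x) = 0 for all i): OK

Verdict: yes, KKT holds.

yes


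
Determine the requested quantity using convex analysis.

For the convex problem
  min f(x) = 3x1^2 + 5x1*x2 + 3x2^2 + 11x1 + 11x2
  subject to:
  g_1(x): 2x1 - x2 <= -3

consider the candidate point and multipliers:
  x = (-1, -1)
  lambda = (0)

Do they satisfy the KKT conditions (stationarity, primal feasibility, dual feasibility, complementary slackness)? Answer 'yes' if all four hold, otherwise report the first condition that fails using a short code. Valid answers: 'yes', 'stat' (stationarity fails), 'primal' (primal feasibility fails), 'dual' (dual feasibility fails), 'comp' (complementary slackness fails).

Gradient of f: grad f(x) = Q x + c = (0, 0)
Constraint values g_i(x) = a_i^T x - b_i:
  g_1((-1, -1)) = 2
Stationarity residual: grad f(x) + sum_i lambda_i a_i = (0, 0)
  -> stationarity OK
Primal feasibility (all g_i <= 0): FAILS
Dual feasibility (all lambda_i >= 0): OK
Complementary slackness (lambda_i * g_i(x) = 0 for all i): OK

Verdict: the first failing condition is primal_feasibility -> primal.

primal


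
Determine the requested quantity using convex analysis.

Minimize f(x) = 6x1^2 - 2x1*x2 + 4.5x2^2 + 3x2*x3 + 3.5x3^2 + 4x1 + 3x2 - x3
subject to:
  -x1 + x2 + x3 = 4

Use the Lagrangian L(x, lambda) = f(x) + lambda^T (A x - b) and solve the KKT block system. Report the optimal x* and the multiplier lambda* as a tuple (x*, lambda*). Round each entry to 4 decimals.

Form the Lagrangian:
  L(x, lambda) = (1/2) x^T Q x + c^T x + lambda^T (A x - b)
Stationarity (grad_x L = 0): Q x + c + A^T lambda = 0.
Primal feasibility: A x = b.

This gives the KKT block system:
  [ Q   A^T ] [ x     ]   [-c ]
  [ A    0  ] [ lambda ] = [ b ]

Solving the linear system:
  x*      = (-1.5455, 0.2727, 2.1818)
  lambda* = (-15.0909)
  f(x*)   = 26.4091

x* = (-1.5455, 0.2727, 2.1818), lambda* = (-15.0909)


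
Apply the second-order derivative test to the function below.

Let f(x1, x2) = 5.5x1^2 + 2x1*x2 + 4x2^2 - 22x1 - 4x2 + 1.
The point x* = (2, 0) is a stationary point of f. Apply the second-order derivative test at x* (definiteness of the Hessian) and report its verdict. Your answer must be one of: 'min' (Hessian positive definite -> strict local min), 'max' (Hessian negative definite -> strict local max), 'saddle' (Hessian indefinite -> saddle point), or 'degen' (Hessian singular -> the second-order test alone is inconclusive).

Compute the Hessian H = grad^2 f:
  H = [[11, 2], [2, 8]]
Verify stationarity: grad f(x*) = H x* + g = (0, 0).
Eigenvalues of H: 7, 12.
Both eigenvalues > 0, so H is positive definite -> x* is a strict local min.

min


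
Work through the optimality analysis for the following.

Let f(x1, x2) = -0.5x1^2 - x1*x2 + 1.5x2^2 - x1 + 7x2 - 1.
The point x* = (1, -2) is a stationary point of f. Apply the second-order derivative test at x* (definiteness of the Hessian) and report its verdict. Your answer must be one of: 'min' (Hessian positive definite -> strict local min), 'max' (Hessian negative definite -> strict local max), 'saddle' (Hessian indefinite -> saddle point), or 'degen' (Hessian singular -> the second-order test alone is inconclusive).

Compute the Hessian H = grad^2 f:
  H = [[-1, -1], [-1, 3]]
Verify stationarity: grad f(x*) = H x* + g = (0, 0).
Eigenvalues of H: -1.2361, 3.2361.
Eigenvalues have mixed signs, so H is indefinite -> x* is a saddle point.

saddle


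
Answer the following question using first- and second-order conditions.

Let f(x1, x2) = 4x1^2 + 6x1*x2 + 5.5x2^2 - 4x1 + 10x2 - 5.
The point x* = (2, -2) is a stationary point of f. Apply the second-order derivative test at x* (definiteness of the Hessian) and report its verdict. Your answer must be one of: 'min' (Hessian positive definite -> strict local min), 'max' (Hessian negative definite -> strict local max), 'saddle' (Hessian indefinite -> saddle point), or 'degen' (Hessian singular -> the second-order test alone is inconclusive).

Compute the Hessian H = grad^2 f:
  H = [[8, 6], [6, 11]]
Verify stationarity: grad f(x*) = H x* + g = (0, 0).
Eigenvalues of H: 3.3153, 15.6847.
Both eigenvalues > 0, so H is positive definite -> x* is a strict local min.

min


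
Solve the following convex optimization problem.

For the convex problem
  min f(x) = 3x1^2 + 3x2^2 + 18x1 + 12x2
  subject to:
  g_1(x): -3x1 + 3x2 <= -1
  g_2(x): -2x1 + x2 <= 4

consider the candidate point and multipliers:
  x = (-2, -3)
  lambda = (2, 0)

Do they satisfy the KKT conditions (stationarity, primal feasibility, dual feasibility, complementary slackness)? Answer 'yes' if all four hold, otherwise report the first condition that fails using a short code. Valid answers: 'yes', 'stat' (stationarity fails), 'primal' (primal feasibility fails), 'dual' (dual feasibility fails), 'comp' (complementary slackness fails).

Gradient of f: grad f(x) = Q x + c = (6, -6)
Constraint values g_i(x) = a_i^T x - b_i:
  g_1((-2, -3)) = -2
  g_2((-2, -3)) = -3
Stationarity residual: grad f(x) + sum_i lambda_i a_i = (0, 0)
  -> stationarity OK
Primal feasibility (all g_i <= 0): OK
Dual feasibility (all lambda_i >= 0): OK
Complementary slackness (lambda_i * g_i(x) = 0 for all i): FAILS

Verdict: the first failing condition is complementary_slackness -> comp.

comp


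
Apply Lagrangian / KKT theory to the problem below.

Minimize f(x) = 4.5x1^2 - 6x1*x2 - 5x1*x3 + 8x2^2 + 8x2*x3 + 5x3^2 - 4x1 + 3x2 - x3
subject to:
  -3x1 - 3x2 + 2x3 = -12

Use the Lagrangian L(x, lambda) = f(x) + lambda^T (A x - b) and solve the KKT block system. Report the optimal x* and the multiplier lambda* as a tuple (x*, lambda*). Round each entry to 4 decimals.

Form the Lagrangian:
  L(x, lambda) = (1/2) x^T Q x + c^T x + lambda^T (A x - b)
Stationarity (grad_x L = 0): Q x + c + A^T lambda = 0.
Primal feasibility: A x = b.

This gives the KKT block system:
  [ Q   A^T ] [ x     ]   [-c ]
  [ A    0  ] [ lambda ] = [ b ]

Solving the linear system:
  x*      = (2.0792, 1.4854, -0.6531)
  lambda* = (3.022)
  f(x*)   = 16.5284

x* = (2.0792, 1.4854, -0.6531), lambda* = (3.022)


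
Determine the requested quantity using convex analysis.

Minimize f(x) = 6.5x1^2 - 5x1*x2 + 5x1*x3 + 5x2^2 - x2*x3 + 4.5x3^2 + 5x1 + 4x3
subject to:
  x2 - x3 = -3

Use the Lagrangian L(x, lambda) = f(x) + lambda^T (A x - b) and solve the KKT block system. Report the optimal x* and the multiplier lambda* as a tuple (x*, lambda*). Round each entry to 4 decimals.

Form the Lagrangian:
  L(x, lambda) = (1/2) x^T Q x + c^T x + lambda^T (A x - b)
Stationarity (grad_x L = 0): Q x + c + A^T lambda = 0.
Primal feasibility: A x = b.

This gives the KKT block system:
  [ Q   A^T ] [ x     ]   [-c ]
  [ A    0  ] [ lambda ] = [ b ]

Solving the linear system:
  x*      = (-1.5385, -1.6471, 1.3529)
  lambda* = (10.1312)
  f(x*)   = 14.0566

x* = (-1.5385, -1.6471, 1.3529), lambda* = (10.1312)


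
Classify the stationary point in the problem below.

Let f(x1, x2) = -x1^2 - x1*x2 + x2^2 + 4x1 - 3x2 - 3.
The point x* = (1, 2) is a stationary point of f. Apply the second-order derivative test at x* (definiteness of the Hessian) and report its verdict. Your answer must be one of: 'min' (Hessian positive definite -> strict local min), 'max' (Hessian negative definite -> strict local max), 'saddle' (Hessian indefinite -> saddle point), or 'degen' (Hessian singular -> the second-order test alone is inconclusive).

Compute the Hessian H = grad^2 f:
  H = [[-2, -1], [-1, 2]]
Verify stationarity: grad f(x*) = H x* + g = (0, 0).
Eigenvalues of H: -2.2361, 2.2361.
Eigenvalues have mixed signs, so H is indefinite -> x* is a saddle point.

saddle


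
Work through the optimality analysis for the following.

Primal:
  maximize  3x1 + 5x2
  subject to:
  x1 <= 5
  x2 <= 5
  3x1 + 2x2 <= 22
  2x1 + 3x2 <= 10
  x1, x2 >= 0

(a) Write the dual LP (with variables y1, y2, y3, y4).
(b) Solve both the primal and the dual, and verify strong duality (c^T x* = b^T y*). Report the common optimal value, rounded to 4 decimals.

The standard primal-dual pair for 'max c^T x s.t. A x <= b, x >= 0' is:
  Dual:  min b^T y  s.t.  A^T y >= c,  y >= 0.

So the dual LP is:
  minimize  5y1 + 5y2 + 22y3 + 10y4
  subject to:
    y1 + 3y3 + 2y4 >= 3
    y2 + 2y3 + 3y4 >= 5
    y1, y2, y3, y4 >= 0

Solving the primal: x* = (0, 3.3333).
  primal value c^T x* = 16.6667.
Solving the dual: y* = (0, 0, 0, 1.6667).
  dual value b^T y* = 16.6667.
Strong duality: c^T x* = b^T y*. Confirmed.

16.6667


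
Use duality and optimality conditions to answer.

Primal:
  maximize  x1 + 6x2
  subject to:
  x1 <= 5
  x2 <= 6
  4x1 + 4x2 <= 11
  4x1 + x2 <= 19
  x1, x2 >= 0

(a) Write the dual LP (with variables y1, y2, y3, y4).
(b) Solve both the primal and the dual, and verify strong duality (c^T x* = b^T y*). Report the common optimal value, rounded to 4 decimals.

The standard primal-dual pair for 'max c^T x s.t. A x <= b, x >= 0' is:
  Dual:  min b^T y  s.t.  A^T y >= c,  y >= 0.

So the dual LP is:
  minimize  5y1 + 6y2 + 11y3 + 19y4
  subject to:
    y1 + 4y3 + 4y4 >= 1
    y2 + 4y3 + y4 >= 6
    y1, y2, y3, y4 >= 0

Solving the primal: x* = (0, 2.75).
  primal value c^T x* = 16.5.
Solving the dual: y* = (0, 0, 1.5, 0).
  dual value b^T y* = 16.5.
Strong duality: c^T x* = b^T y*. Confirmed.

16.5


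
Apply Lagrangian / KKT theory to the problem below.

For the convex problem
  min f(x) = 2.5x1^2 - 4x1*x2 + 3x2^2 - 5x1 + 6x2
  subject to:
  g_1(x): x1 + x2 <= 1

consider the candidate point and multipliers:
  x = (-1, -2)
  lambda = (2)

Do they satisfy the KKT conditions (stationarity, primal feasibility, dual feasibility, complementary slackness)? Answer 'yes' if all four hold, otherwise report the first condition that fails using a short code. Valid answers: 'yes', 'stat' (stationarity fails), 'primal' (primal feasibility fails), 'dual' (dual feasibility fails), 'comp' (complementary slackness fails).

Gradient of f: grad f(x) = Q x + c = (-2, -2)
Constraint values g_i(x) = a_i^T x - b_i:
  g_1((-1, -2)) = -4
Stationarity residual: grad f(x) + sum_i lambda_i a_i = (0, 0)
  -> stationarity OK
Primal feasibility (all g_i <= 0): OK
Dual feasibility (all lambda_i >= 0): OK
Complementary slackness (lambda_i * g_i(x) = 0 for all i): FAILS

Verdict: the first failing condition is complementary_slackness -> comp.

comp


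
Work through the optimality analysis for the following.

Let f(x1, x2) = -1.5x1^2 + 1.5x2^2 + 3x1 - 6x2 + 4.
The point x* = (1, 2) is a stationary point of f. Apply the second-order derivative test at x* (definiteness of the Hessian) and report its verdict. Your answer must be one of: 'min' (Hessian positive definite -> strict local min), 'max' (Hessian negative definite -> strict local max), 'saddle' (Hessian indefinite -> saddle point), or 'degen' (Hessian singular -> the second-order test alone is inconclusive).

Compute the Hessian H = grad^2 f:
  H = [[-3, 0], [0, 3]]
Verify stationarity: grad f(x*) = H x* + g = (0, 0).
Eigenvalues of H: -3, 3.
Eigenvalues have mixed signs, so H is indefinite -> x* is a saddle point.

saddle


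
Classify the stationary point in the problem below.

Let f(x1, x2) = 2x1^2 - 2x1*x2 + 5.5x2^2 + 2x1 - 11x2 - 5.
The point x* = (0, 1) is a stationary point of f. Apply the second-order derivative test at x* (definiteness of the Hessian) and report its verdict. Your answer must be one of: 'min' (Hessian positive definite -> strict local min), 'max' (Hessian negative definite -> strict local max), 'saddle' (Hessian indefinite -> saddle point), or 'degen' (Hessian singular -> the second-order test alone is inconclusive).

Compute the Hessian H = grad^2 f:
  H = [[4, -2], [-2, 11]]
Verify stationarity: grad f(x*) = H x* + g = (0, 0).
Eigenvalues of H: 3.4689, 11.5311.
Both eigenvalues > 0, so H is positive definite -> x* is a strict local min.

min


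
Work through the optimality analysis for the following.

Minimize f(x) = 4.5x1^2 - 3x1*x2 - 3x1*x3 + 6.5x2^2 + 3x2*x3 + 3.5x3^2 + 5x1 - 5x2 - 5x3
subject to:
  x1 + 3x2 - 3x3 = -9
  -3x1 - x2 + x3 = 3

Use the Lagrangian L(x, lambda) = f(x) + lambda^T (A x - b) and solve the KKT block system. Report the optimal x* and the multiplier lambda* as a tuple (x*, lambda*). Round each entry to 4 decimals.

Form the Lagrangian:
  L(x, lambda) = (1/2) x^T Q x + c^T x + lambda^T (A x - b)
Stationarity (grad_x L = 0): Q x + c + A^T lambda = 0.
Primal feasibility: A x = b.

This gives the KKT block system:
  [ Q   A^T ] [ x     ]   [-c ]
  [ A    0  ] [ lambda ] = [ b ]

Solving the linear system:
  x*      = (0, -0.7692, 2.2308)
  lambda* = (3.1923, 1.2692)
  f(x*)   = 8.8077

x* = (0, -0.7692, 2.2308), lambda* = (3.1923, 1.2692)


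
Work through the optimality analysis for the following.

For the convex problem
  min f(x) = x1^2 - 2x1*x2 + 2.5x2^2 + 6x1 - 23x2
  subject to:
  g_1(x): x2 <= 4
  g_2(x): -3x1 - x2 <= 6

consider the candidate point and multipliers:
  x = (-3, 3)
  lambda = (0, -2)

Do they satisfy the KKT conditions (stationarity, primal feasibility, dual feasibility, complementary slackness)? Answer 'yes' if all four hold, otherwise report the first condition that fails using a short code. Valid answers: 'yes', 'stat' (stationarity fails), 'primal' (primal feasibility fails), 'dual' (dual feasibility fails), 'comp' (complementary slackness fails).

Gradient of f: grad f(x) = Q x + c = (-6, -2)
Constraint values g_i(x) = a_i^T x - b_i:
  g_1((-3, 3)) = -1
  g_2((-3, 3)) = 0
Stationarity residual: grad f(x) + sum_i lambda_i a_i = (0, 0)
  -> stationarity OK
Primal feasibility (all g_i <= 0): OK
Dual feasibility (all lambda_i >= 0): FAILS
Complementary slackness (lambda_i * g_i(x) = 0 for all i): OK

Verdict: the first failing condition is dual_feasibility -> dual.

dual


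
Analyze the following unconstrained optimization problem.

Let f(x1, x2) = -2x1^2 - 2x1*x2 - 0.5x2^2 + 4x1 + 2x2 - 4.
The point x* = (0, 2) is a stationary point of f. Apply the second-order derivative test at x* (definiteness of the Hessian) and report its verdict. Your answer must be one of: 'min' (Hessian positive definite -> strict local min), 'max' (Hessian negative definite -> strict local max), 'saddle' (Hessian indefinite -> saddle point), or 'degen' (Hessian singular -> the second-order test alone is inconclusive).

Compute the Hessian H = grad^2 f:
  H = [[-4, -2], [-2, -1]]
Verify stationarity: grad f(x*) = H x* + g = (0, 0).
Eigenvalues of H: -5, 0.
H has a zero eigenvalue (singular; negative semidefinite but not definite), so H is neither positive definite, negative definite, nor indefinite. The second-order test alone is inconclusive -> degen.
(Indeed, f is constant along the null direction of H through x*, so x* is not a strict local extremum.)

degen


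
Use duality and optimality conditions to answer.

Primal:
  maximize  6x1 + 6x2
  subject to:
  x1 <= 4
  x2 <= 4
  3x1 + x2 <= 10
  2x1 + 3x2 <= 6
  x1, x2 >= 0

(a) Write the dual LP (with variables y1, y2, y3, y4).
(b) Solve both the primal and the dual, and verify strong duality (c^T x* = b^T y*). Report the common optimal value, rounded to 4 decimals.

The standard primal-dual pair for 'max c^T x s.t. A x <= b, x >= 0' is:
  Dual:  min b^T y  s.t.  A^T y >= c,  y >= 0.

So the dual LP is:
  minimize  4y1 + 4y2 + 10y3 + 6y4
  subject to:
    y1 + 3y3 + 2y4 >= 6
    y2 + y3 + 3y4 >= 6
    y1, y2, y3, y4 >= 0

Solving the primal: x* = (3, 0).
  primal value c^T x* = 18.
Solving the dual: y* = (0, 0, 0, 3).
  dual value b^T y* = 18.
Strong duality: c^T x* = b^T y*. Confirmed.

18


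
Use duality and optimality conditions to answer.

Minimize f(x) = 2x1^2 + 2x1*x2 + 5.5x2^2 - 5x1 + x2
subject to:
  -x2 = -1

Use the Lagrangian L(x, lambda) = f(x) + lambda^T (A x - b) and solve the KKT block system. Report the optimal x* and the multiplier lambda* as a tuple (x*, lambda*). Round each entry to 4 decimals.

Form the Lagrangian:
  L(x, lambda) = (1/2) x^T Q x + c^T x + lambda^T (A x - b)
Stationarity (grad_x L = 0): Q x + c + A^T lambda = 0.
Primal feasibility: A x = b.

This gives the KKT block system:
  [ Q   A^T ] [ x     ]   [-c ]
  [ A    0  ] [ lambda ] = [ b ]

Solving the linear system:
  x*      = (0.75, 1)
  lambda* = (13.5)
  f(x*)   = 5.375

x* = (0.75, 1), lambda* = (13.5)


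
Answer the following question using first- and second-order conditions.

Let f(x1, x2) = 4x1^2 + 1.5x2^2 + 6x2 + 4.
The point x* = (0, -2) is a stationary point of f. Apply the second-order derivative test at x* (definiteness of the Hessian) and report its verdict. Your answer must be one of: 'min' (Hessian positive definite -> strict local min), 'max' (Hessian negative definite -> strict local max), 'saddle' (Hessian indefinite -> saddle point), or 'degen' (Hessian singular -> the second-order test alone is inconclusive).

Compute the Hessian H = grad^2 f:
  H = [[8, 0], [0, 3]]
Verify stationarity: grad f(x*) = H x* + g = (0, 0).
Eigenvalues of H: 3, 8.
Both eigenvalues > 0, so H is positive definite -> x* is a strict local min.

min


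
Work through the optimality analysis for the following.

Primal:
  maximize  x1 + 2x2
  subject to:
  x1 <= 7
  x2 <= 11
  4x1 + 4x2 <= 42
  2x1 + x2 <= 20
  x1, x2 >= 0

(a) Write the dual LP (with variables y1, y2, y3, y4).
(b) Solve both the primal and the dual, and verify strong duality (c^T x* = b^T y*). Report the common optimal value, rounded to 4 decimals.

The standard primal-dual pair for 'max c^T x s.t. A x <= b, x >= 0' is:
  Dual:  min b^T y  s.t.  A^T y >= c,  y >= 0.

So the dual LP is:
  minimize  7y1 + 11y2 + 42y3 + 20y4
  subject to:
    y1 + 4y3 + 2y4 >= 1
    y2 + 4y3 + y4 >= 2
    y1, y2, y3, y4 >= 0

Solving the primal: x* = (0, 10.5).
  primal value c^T x* = 21.
Solving the dual: y* = (0, 0, 0.5, 0).
  dual value b^T y* = 21.
Strong duality: c^T x* = b^T y*. Confirmed.

21


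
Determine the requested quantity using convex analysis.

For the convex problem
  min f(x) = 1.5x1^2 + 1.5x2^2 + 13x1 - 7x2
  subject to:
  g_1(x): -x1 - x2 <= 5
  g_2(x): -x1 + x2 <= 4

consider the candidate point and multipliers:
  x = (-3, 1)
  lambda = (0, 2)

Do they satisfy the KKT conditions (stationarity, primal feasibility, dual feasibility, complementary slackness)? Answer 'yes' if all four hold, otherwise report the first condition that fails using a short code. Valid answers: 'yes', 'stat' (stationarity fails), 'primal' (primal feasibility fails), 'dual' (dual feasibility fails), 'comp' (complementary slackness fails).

Gradient of f: grad f(x) = Q x + c = (4, -4)
Constraint values g_i(x) = a_i^T x - b_i:
  g_1((-3, 1)) = -3
  g_2((-3, 1)) = 0
Stationarity residual: grad f(x) + sum_i lambda_i a_i = (2, -2)
  -> stationarity FAILS
Primal feasibility (all g_i <= 0): OK
Dual feasibility (all lambda_i >= 0): OK
Complementary slackness (lambda_i * g_i(x) = 0 for all i): OK

Verdict: the first failing condition is stationarity -> stat.

stat


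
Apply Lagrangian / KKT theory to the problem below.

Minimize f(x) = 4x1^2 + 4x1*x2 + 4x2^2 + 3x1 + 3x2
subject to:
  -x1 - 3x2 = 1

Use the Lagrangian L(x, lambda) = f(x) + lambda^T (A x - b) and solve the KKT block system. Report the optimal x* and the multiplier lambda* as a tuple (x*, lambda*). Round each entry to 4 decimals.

Form the Lagrangian:
  L(x, lambda) = (1/2) x^T Q x + c^T x + lambda^T (A x - b)
Stationarity (grad_x L = 0): Q x + c + A^T lambda = 0.
Primal feasibility: A x = b.

This gives the KKT block system:
  [ Q   A^T ] [ x     ]   [-c ]
  [ A    0  ] [ lambda ] = [ b ]

Solving the linear system:
  x*      = (-0.25, -0.25)
  lambda* = (0)
  f(x*)   = -0.75

x* = (-0.25, -0.25), lambda* = (0)


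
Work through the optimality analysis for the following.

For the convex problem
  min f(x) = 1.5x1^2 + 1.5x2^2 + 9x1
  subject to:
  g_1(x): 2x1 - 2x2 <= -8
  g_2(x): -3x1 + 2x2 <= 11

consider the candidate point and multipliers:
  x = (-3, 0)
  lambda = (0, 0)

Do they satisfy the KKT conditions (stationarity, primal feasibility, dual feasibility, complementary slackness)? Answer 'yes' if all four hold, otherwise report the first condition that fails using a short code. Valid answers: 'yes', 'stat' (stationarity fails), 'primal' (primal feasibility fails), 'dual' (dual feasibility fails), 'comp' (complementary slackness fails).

Gradient of f: grad f(x) = Q x + c = (0, 0)
Constraint values g_i(x) = a_i^T x - b_i:
  g_1((-3, 0)) = 2
  g_2((-3, 0)) = -2
Stationarity residual: grad f(x) + sum_i lambda_i a_i = (0, 0)
  -> stationarity OK
Primal feasibility (all g_i <= 0): FAILS
Dual feasibility (all lambda_i >= 0): OK
Complementary slackness (lambda_i * g_i(x) = 0 for all i): OK

Verdict: the first failing condition is primal_feasibility -> primal.

primal


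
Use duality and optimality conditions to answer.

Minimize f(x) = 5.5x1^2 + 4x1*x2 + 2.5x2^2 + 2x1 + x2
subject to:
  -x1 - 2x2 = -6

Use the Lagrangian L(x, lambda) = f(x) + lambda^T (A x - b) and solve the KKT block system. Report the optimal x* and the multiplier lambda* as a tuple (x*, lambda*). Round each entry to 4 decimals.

Form the Lagrangian:
  L(x, lambda) = (1/2) x^T Q x + c^T x + lambda^T (A x - b)
Stationarity (grad_x L = 0): Q x + c + A^T lambda = 0.
Primal feasibility: A x = b.

This gives the KKT block system:
  [ Q   A^T ] [ x     ]   [-c ]
  [ A    0  ] [ lambda ] = [ b ]

Solving the linear system:
  x*      = (-0.7273, 3.3636)
  lambda* = (7.4545)
  f(x*)   = 23.3182

x* = (-0.7273, 3.3636), lambda* = (7.4545)


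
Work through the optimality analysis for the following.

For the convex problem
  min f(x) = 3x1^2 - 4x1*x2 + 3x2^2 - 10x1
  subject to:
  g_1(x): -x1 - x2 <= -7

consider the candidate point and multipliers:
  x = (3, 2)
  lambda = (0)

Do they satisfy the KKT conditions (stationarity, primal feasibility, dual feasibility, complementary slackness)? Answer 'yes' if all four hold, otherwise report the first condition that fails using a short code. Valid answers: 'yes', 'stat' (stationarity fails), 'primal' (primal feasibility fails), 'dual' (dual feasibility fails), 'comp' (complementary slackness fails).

Gradient of f: grad f(x) = Q x + c = (0, 0)
Constraint values g_i(x) = a_i^T x - b_i:
  g_1((3, 2)) = 2
Stationarity residual: grad f(x) + sum_i lambda_i a_i = (0, 0)
  -> stationarity OK
Primal feasibility (all g_i <= 0): FAILS
Dual feasibility (all lambda_i >= 0): OK
Complementary slackness (lambda_i * g_i(x) = 0 for all i): OK

Verdict: the first failing condition is primal_feasibility -> primal.

primal


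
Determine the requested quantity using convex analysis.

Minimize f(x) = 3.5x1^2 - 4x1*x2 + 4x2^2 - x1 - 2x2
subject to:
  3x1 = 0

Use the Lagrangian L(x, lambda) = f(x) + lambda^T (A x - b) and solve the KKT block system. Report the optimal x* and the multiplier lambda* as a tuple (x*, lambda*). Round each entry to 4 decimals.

Form the Lagrangian:
  L(x, lambda) = (1/2) x^T Q x + c^T x + lambda^T (A x - b)
Stationarity (grad_x L = 0): Q x + c + A^T lambda = 0.
Primal feasibility: A x = b.

This gives the KKT block system:
  [ Q   A^T ] [ x     ]   [-c ]
  [ A    0  ] [ lambda ] = [ b ]

Solving the linear system:
  x*      = (0, 0.25)
  lambda* = (0.6667)
  f(x*)   = -0.25

x* = (0, 0.25), lambda* = (0.6667)


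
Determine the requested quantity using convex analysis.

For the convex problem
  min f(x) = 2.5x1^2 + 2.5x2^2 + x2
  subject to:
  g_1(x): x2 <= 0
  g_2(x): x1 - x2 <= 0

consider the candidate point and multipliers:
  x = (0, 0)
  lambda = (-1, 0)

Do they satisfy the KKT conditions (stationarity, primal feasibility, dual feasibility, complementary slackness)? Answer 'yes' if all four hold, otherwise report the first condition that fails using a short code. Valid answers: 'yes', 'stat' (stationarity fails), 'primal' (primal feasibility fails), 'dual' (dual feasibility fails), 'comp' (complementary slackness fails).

Gradient of f: grad f(x) = Q x + c = (0, 1)
Constraint values g_i(x) = a_i^T x - b_i:
  g_1((0, 0)) = 0
  g_2((0, 0)) = 0
Stationarity residual: grad f(x) + sum_i lambda_i a_i = (0, 0)
  -> stationarity OK
Primal feasibility (all g_i <= 0): OK
Dual feasibility (all lambda_i >= 0): FAILS
Complementary slackness (lambda_i * g_i(x) = 0 for all i): OK

Verdict: the first failing condition is dual_feasibility -> dual.

dual


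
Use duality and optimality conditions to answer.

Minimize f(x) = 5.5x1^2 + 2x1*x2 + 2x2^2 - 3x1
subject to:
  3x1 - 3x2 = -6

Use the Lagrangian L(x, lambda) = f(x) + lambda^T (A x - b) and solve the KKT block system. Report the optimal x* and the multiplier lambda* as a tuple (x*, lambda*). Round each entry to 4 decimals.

Form the Lagrangian:
  L(x, lambda) = (1/2) x^T Q x + c^T x + lambda^T (A x - b)
Stationarity (grad_x L = 0): Q x + c + A^T lambda = 0.
Primal feasibility: A x = b.

This gives the KKT block system:
  [ Q   A^T ] [ x     ]   [-c ]
  [ A    0  ] [ lambda ] = [ b ]

Solving the linear system:
  x*      = (-0.4737, 1.5263)
  lambda* = (1.7193)
  f(x*)   = 5.8684

x* = (-0.4737, 1.5263), lambda* = (1.7193)


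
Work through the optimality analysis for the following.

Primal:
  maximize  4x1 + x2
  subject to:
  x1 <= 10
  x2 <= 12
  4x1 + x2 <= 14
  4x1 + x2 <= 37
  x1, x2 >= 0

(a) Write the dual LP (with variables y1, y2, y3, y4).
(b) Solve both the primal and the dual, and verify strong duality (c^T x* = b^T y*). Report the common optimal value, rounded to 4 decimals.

The standard primal-dual pair for 'max c^T x s.t. A x <= b, x >= 0' is:
  Dual:  min b^T y  s.t.  A^T y >= c,  y >= 0.

So the dual LP is:
  minimize  10y1 + 12y2 + 14y3 + 37y4
  subject to:
    y1 + 4y3 + 4y4 >= 4
    y2 + y3 + y4 >= 1
    y1, y2, y3, y4 >= 0

Solving the primal: x* = (3.5, 0).
  primal value c^T x* = 14.
Solving the dual: y* = (0, 0, 1, 0).
  dual value b^T y* = 14.
Strong duality: c^T x* = b^T y*. Confirmed.

14


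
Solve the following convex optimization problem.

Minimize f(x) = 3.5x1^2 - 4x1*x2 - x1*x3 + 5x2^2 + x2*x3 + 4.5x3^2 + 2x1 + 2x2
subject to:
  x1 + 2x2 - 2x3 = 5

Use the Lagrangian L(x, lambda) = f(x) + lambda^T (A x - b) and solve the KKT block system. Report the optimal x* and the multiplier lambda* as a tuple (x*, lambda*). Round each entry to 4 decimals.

Form the Lagrangian:
  L(x, lambda) = (1/2) x^T Q x + c^T x + lambda^T (A x - b)
Stationarity (grad_x L = 0): Q x + c + A^T lambda = 0.
Primal feasibility: A x = b.

This gives the KKT block system:
  [ Q   A^T ] [ x     ]   [-c ]
  [ A    0  ] [ lambda ] = [ b ]

Solving the linear system:
  x*      = (0.8182, 1.0952, -0.9957)
  lambda* = (-4.342)
  f(x*)   = 12.7684

x* = (0.8182, 1.0952, -0.9957), lambda* = (-4.342)


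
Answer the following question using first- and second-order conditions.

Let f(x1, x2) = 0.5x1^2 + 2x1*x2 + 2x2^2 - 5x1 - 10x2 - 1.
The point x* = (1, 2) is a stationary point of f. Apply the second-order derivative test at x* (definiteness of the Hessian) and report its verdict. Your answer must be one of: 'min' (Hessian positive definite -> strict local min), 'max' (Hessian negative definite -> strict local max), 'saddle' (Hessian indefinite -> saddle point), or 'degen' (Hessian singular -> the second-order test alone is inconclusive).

Compute the Hessian H = grad^2 f:
  H = [[1, 2], [2, 4]]
Verify stationarity: grad f(x*) = H x* + g = (0, 0).
Eigenvalues of H: 0, 5.
H has a zero eigenvalue (singular; positive semidefinite but not definite), so H is neither positive definite, negative definite, nor indefinite. The second-order test alone is inconclusive -> degen.
(Indeed, f is constant along the null direction of H through x*, so x* is not a strict local extremum.)

degen


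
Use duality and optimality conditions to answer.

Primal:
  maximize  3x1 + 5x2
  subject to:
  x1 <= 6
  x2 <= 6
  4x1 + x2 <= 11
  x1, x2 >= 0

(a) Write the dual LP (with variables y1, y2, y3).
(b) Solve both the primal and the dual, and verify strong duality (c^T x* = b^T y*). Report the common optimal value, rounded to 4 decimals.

The standard primal-dual pair for 'max c^T x s.t. A x <= b, x >= 0' is:
  Dual:  min b^T y  s.t.  A^T y >= c,  y >= 0.

So the dual LP is:
  minimize  6y1 + 6y2 + 11y3
  subject to:
    y1 + 4y3 >= 3
    y2 + y3 >= 5
    y1, y2, y3 >= 0

Solving the primal: x* = (1.25, 6).
  primal value c^T x* = 33.75.
Solving the dual: y* = (0, 4.25, 0.75).
  dual value b^T y* = 33.75.
Strong duality: c^T x* = b^T y*. Confirmed.

33.75


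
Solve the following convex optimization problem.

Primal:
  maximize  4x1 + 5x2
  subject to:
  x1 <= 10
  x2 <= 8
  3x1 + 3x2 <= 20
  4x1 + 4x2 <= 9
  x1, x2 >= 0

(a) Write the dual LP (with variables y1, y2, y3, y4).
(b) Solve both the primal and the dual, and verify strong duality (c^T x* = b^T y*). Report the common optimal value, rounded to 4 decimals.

The standard primal-dual pair for 'max c^T x s.t. A x <= b, x >= 0' is:
  Dual:  min b^T y  s.t.  A^T y >= c,  y >= 0.

So the dual LP is:
  minimize  10y1 + 8y2 + 20y3 + 9y4
  subject to:
    y1 + 3y3 + 4y4 >= 4
    y2 + 3y3 + 4y4 >= 5
    y1, y2, y3, y4 >= 0

Solving the primal: x* = (0, 2.25).
  primal value c^T x* = 11.25.
Solving the dual: y* = (0, 0, 0, 1.25).
  dual value b^T y* = 11.25.
Strong duality: c^T x* = b^T y*. Confirmed.

11.25


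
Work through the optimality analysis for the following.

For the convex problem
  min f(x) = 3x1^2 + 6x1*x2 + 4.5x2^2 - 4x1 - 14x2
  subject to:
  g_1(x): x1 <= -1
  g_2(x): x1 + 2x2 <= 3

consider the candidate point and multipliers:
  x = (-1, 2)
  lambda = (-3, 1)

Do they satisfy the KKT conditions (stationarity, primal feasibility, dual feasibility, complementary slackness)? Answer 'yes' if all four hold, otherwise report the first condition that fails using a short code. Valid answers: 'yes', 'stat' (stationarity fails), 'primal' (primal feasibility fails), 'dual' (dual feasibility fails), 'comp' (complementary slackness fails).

Gradient of f: grad f(x) = Q x + c = (2, -2)
Constraint values g_i(x) = a_i^T x - b_i:
  g_1((-1, 2)) = 0
  g_2((-1, 2)) = 0
Stationarity residual: grad f(x) + sum_i lambda_i a_i = (0, 0)
  -> stationarity OK
Primal feasibility (all g_i <= 0): OK
Dual feasibility (all lambda_i >= 0): FAILS
Complementary slackness (lambda_i * g_i(x) = 0 for all i): OK

Verdict: the first failing condition is dual_feasibility -> dual.

dual


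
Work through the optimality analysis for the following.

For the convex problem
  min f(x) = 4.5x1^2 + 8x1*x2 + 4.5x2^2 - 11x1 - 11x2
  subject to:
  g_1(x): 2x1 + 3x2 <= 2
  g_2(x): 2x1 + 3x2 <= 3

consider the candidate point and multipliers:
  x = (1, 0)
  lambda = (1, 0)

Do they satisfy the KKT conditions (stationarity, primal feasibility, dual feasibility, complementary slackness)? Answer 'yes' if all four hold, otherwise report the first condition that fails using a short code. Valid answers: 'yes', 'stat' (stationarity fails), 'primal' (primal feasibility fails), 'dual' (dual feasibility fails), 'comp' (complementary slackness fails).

Gradient of f: grad f(x) = Q x + c = (-2, -3)
Constraint values g_i(x) = a_i^T x - b_i:
  g_1((1, 0)) = 0
  g_2((1, 0)) = -1
Stationarity residual: grad f(x) + sum_i lambda_i a_i = (0, 0)
  -> stationarity OK
Primal feasibility (all g_i <= 0): OK
Dual feasibility (all lambda_i >= 0): OK
Complementary slackness (lambda_i * g_i(x) = 0 for all i): OK

Verdict: yes, KKT holds.

yes


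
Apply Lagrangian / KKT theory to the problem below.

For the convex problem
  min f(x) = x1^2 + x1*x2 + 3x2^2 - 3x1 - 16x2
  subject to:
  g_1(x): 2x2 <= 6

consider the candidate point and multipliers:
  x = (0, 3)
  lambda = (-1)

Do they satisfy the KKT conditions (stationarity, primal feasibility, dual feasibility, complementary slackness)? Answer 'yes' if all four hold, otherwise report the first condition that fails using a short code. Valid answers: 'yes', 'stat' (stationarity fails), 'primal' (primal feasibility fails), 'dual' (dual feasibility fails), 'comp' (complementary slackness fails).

Gradient of f: grad f(x) = Q x + c = (0, 2)
Constraint values g_i(x) = a_i^T x - b_i:
  g_1((0, 3)) = 0
Stationarity residual: grad f(x) + sum_i lambda_i a_i = (0, 0)
  -> stationarity OK
Primal feasibility (all g_i <= 0): OK
Dual feasibility (all lambda_i >= 0): FAILS
Complementary slackness (lambda_i * g_i(x) = 0 for all i): OK

Verdict: the first failing condition is dual_feasibility -> dual.

dual


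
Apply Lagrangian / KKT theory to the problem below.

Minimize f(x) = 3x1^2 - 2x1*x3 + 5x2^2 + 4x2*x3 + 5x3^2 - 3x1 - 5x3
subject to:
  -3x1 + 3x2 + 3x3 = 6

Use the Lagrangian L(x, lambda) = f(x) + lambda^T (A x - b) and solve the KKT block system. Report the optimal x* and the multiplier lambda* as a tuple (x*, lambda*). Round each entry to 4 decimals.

Form the Lagrangian:
  L(x, lambda) = (1/2) x^T Q x + c^T x + lambda^T (A x - b)
Stationarity (grad_x L = 0): Q x + c + A^T lambda = 0.
Primal feasibility: A x = b.

This gives the KKT block system:
  [ Q   A^T ] [ x     ]   [-c ]
  [ A    0  ] [ lambda ] = [ b ]

Solving the linear system:
  x*      = (-0.5312, 0.4062, 1.0625)
  lambda* = (-2.7708)
  f(x*)   = 6.4531

x* = (-0.5312, 0.4062, 1.0625), lambda* = (-2.7708)


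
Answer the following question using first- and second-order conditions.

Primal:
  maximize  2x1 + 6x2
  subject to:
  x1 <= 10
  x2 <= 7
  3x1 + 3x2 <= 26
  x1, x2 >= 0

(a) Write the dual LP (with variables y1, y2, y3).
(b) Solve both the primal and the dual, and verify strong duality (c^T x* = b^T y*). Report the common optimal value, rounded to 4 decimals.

The standard primal-dual pair for 'max c^T x s.t. A x <= b, x >= 0' is:
  Dual:  min b^T y  s.t.  A^T y >= c,  y >= 0.

So the dual LP is:
  minimize  10y1 + 7y2 + 26y3
  subject to:
    y1 + 3y3 >= 2
    y2 + 3y3 >= 6
    y1, y2, y3 >= 0

Solving the primal: x* = (1.6667, 7).
  primal value c^T x* = 45.3333.
Solving the dual: y* = (0, 4, 0.6667).
  dual value b^T y* = 45.3333.
Strong duality: c^T x* = b^T y*. Confirmed.

45.3333


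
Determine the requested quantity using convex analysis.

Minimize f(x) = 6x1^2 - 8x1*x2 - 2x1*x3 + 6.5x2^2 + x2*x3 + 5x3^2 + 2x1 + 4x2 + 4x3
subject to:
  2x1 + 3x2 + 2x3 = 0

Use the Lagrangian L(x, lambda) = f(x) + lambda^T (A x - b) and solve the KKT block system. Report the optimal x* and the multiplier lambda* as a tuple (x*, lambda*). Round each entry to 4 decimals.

Form the Lagrangian:
  L(x, lambda) = (1/2) x^T Q x + c^T x + lambda^T (A x - b)
Stationarity (grad_x L = 0): Q x + c + A^T lambda = 0.
Primal feasibility: A x = b.

This gives the KKT block system:
  [ Q   A^T ] [ x     ]   [-c ]
  [ A    0  ] [ lambda ] = [ b ]

Solving the linear system:
  x*      = (0.0615, 0.0445, -0.1283)
  lambda* = (-1.3194)
  f(x*)   = -0.106

x* = (0.0615, 0.0445, -0.1283), lambda* = (-1.3194)


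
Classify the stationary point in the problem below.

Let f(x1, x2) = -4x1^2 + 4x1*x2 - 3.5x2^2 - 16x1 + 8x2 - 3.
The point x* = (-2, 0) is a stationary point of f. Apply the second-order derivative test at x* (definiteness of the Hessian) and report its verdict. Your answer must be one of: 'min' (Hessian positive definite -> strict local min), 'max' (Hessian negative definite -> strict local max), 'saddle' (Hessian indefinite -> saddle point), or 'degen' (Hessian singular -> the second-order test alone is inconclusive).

Compute the Hessian H = grad^2 f:
  H = [[-8, 4], [4, -7]]
Verify stationarity: grad f(x*) = H x* + g = (0, 0).
Eigenvalues of H: -11.5311, -3.4689.
Both eigenvalues < 0, so H is negative definite -> x* is a strict local max.

max


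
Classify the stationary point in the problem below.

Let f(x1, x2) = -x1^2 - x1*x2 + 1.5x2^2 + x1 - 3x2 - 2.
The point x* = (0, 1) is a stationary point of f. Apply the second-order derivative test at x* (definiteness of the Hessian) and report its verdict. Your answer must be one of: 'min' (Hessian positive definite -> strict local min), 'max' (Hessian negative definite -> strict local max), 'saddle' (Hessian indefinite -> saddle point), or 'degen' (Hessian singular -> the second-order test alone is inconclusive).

Compute the Hessian H = grad^2 f:
  H = [[-2, -1], [-1, 3]]
Verify stationarity: grad f(x*) = H x* + g = (0, 0).
Eigenvalues of H: -2.1926, 3.1926.
Eigenvalues have mixed signs, so H is indefinite -> x* is a saddle point.

saddle


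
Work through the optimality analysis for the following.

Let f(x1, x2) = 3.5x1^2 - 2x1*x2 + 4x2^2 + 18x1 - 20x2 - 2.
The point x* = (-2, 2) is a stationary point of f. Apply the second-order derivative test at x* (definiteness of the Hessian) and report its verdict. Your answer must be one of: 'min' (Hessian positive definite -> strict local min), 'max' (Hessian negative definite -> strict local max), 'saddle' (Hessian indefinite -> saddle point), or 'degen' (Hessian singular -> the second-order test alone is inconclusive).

Compute the Hessian H = grad^2 f:
  H = [[7, -2], [-2, 8]]
Verify stationarity: grad f(x*) = H x* + g = (0, 0).
Eigenvalues of H: 5.4384, 9.5616.
Both eigenvalues > 0, so H is positive definite -> x* is a strict local min.

min


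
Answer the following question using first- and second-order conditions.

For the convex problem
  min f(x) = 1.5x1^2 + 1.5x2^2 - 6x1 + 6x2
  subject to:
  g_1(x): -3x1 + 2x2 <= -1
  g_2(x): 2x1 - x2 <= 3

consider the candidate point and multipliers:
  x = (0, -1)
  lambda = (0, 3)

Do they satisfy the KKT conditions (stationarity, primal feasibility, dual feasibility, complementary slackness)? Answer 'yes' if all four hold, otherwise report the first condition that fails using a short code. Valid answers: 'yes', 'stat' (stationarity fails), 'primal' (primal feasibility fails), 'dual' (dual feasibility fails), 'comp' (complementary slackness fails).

Gradient of f: grad f(x) = Q x + c = (-6, 3)
Constraint values g_i(x) = a_i^T x - b_i:
  g_1((0, -1)) = -1
  g_2((0, -1)) = -2
Stationarity residual: grad f(x) + sum_i lambda_i a_i = (0, 0)
  -> stationarity OK
Primal feasibility (all g_i <= 0): OK
Dual feasibility (all lambda_i >= 0): OK
Complementary slackness (lambda_i * g_i(x) = 0 for all i): FAILS

Verdict: the first failing condition is complementary_slackness -> comp.

comp
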